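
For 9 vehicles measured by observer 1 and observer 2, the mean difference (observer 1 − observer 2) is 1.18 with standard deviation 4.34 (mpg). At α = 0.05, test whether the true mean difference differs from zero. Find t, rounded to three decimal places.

H0: μ_d = 0; H1: μ_d ≠ 0 (paired t-test on the differences, two-sided).
t = d̄/(s_d/√n) = 1.18/(4.34/√9) = 0.816
df = n − 1 = 8
Two-sided p-value ≈ 0.438
Since p ≈ 0.438 > α = 0.05, fail to reject H0; the evidence is not statistically significant.

0.816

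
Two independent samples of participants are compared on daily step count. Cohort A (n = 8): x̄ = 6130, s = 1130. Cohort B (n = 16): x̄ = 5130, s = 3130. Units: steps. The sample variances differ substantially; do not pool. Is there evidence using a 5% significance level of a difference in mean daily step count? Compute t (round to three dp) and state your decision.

Let group 1 = cohort A, group 2 = cohort B. H0: μ_1 = μ_2; H1: μ_1 ≠ μ_2 (Welch's two-sample t-test, two-sided).
t = (x̄_1 − x̄_2)/√(s_1²/n_1 + s_2²/n_2) = (6130 − 5130)/√(1130²/8 + 3130²/16) = 1.138
Welch–Satterthwaite df ≈ 20.81
Two-sided p-value ≈ 0.268
Since p ≈ 0.268 > α = 0.05, fail to reject H0; the data do not provide sufficient evidence against H0.

t = 1.138; fail to reject H0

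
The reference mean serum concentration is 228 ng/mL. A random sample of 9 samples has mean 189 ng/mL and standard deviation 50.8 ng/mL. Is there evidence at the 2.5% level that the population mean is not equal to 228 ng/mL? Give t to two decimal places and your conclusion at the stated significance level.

H0: μ = 228; H1: μ ≠ 228 (one-sample t-test, two-sided).
t = (x̄ − μ₀)/(s/√n) = (189 − 228)/(50.8/√9) = -2.30
df = n − 1 = 8
Two-sided p-value ≈ 0.0502
Since p ≈ 0.0502 > α = 0.025, fail to reject H0; the evidence is not statistically significant.

t = -2.30; fail to reject H0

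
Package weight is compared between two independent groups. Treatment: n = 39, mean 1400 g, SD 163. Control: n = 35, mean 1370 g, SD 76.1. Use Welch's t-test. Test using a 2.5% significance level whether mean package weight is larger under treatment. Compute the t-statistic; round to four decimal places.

1.0310

Let group 1 = treatment, group 2 = control. H0: μ_1 = μ_2; H1: μ_1 > μ_2 (Welch's two-sample t-test, right-tailed).
t = (x̄_1 − x̄_2)/√(s_1²/n_1 + s_2²/n_2) = (1400 − 1370)/√(163²/39 + 76.1²/35) = 1.0310
Welch–Satterthwaite df ≈ 55.07
p-value = P(T ≥ 1.0310) ≈ 0.1535
Since p ≈ 0.1535 > α = 0.025, fail to reject H0; the evidence is not statistically significant.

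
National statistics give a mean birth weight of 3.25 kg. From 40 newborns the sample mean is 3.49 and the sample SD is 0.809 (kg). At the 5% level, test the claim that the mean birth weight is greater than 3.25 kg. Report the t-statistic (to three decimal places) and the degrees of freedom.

H0: μ = 3.25; H1: μ > 3.25 (one-sample t-test, right-tailed).
t = (x̄ − μ₀)/(s/√n) = (3.49 − 3.25)/(0.809/√40) = 1.876
df = n − 1 = 39
p-value = P(T ≥ 1.876) ≈ 0.0341
Since p ≈ 0.0341 < α = 0.05, reject H0; the evidence is statistically significant.

t = 1.876, df = 39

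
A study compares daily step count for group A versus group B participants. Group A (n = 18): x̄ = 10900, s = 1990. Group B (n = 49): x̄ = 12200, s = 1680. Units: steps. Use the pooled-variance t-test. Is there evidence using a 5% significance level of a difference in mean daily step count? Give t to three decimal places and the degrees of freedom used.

t = -2.670, df = 65

Let group 1 = group A, group 2 = group B. H0: μ_1 = μ_2; H1: μ_1 ≠ μ_2 (two-sample pooled-variance t-test, two-sided).
s_p² = [(18−1)·1990² + (49−1)·1680²]/(18+49−2) = 3119950
t = (10900 − 12200)/√[3119950·(1/18 + 1/49)] = -2.670
df = n₁ + n₂ − 2 = 65
Two-sided p-value ≈ 0.0096
Since p ≈ 0.0096 < α = 0.05, reject H0; the evidence is statistically significant.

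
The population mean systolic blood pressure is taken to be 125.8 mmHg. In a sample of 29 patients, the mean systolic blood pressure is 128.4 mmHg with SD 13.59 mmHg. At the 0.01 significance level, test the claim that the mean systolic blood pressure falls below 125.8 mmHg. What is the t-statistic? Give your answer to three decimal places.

H0: μ = 125.8; H1: μ < 125.8 (one-sample t-test, left-tailed).
t = (x̄ − μ₀)/(s/√n) = (128.4 − 125.8)/(13.59/√29) = 1.030
df = n − 1 = 28
p-value = P(T ≤ 1.030) ≈ 0.8442
Since p ≈ 0.8442 > α = 0.01, fail to reject H0; the evidence is not statistically significant.

1.030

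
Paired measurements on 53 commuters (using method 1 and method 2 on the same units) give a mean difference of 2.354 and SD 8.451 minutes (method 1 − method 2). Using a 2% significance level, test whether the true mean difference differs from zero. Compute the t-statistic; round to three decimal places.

2.028

H0: μ_d = 0; H1: μ_d ≠ 0 (paired t-test on the differences, two-sided).
t = d̄/(s_d/√n) = 2.354/(8.451/√53) = 2.028
df = n − 1 = 52
Two-sided p-value ≈ 0.048
Since p ≈ 0.048 > α = 0.02, fail to reject H0; the evidence is not statistically significant.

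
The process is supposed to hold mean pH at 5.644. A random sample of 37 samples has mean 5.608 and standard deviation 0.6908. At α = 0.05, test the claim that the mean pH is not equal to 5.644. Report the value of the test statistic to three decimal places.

-0.317

H0: μ = 5.644; H1: μ ≠ 5.644 (one-sample t-test, two-sided).
t = (x̄ − μ₀)/(s/√n) = (5.608 − 5.644)/(0.6908/√37) = -0.317
df = n − 1 = 36
Two-sided p-value ≈ 0.7531
Since p ≈ 0.7531 > α = 0.05, fail to reject H0; the data do not provide sufficient evidence against H0.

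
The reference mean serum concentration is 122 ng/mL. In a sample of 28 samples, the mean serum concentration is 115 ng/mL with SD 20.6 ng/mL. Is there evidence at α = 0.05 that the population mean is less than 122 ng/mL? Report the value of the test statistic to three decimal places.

H0: μ = 122; H1: μ < 122 (one-sample t-test, left-tailed).
t = (x̄ − μ₀)/(s/√n) = (115 − 122)/(20.6/√28) = -1.798
df = n − 1 = 27
p-value = P(T ≤ -1.798) ≈ 0.0417
Since p ≈ 0.0417 < α = 0.05, reject H0; the data support H1.

-1.798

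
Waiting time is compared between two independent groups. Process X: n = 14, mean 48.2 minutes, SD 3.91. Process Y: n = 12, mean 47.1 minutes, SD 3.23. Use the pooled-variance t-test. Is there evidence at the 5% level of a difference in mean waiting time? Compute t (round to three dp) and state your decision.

Let group 1 = process X, group 2 = process Y. H0: μ_1 = μ_2; H1: μ_1 ≠ μ_2 (two-sample pooled-variance t-test, two-sided).
s_p² = [(14−1)·3.91² + (12−1)·3.23²]/(14+12−2) = 13.0628
t = (48.2 − 47.1)/√[13.0628·(1/14 + 1/12)] = 0.774
df = n₁ + n₂ − 2 = 24
Two-sided p-value ≈ 0.447
Since p ≈ 0.447 > α = 0.05, fail to reject H0; the evidence is not statistically significant.

t = 0.774; fail to reject H0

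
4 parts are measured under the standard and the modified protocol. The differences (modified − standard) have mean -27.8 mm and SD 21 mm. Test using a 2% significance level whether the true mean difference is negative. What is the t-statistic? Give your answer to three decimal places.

H0: μ_d = 0; H1: μ_d < 0 (paired t-test on the differences, left-tailed).
t = d̄/(s_d/√n) = -27.8/(21/√4) = -2.648
df = n − 1 = 3
p-value = P(T ≤ -2.648) ≈ 0.0386
Since p ≈ 0.0386 > α = 0.02, fail to reject H0; the data do not provide sufficient evidence against H0.

-2.648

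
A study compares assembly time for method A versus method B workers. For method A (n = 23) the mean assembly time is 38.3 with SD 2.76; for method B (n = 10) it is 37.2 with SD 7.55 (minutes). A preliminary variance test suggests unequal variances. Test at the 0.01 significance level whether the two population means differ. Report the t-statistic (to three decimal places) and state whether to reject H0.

t = 0.448; fail to reject H0

Let group 1 = method A, group 2 = method B. H0: μ_1 = μ_2; H1: μ_1 ≠ μ_2 (Welch's two-sample t-test, two-sided).
t = (x̄_1 − x̄_2)/√(s_1²/n_1 + s_2²/n_2) = (38.3 − 37.2)/√(2.76²/23 + 7.55²/10) = 0.448
Welch–Satterthwaite df ≈ 10.06
Two-sided p-value ≈ 0.664
Since p ≈ 0.664 > α = 0.01, fail to reject H0; the evidence is not statistically significant.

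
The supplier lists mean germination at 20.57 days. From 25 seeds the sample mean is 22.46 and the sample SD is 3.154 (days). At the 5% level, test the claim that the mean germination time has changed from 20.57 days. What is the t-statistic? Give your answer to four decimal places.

H0: μ = 20.57; H1: μ ≠ 20.57 (one-sample t-test, two-sided).
t = (x̄ − μ₀)/(s/√n) = (22.46 − 20.57)/(3.154/√25) = 2.9962
df = n − 1 = 24
Two-sided p-value ≈ 0.006
Since p ≈ 0.006 < α = 0.05, reject H0; the evidence is statistically significant.

2.9962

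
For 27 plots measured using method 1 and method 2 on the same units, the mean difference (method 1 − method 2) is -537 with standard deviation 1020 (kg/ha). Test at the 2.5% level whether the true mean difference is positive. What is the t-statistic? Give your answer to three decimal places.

-2.736

H0: μ_d = 0; H1: μ_d > 0 (paired t-test on the differences, right-tailed).
t = d̄/(s_d/√n) = -537/(1020/√27) = -2.736
df = n − 1 = 26
p-value = P(T ≥ -2.736) ≈ 0.9945
Since p ≈ 0.9945 > α = 0.025, fail to reject H0; the data do not provide sufficient evidence against H0.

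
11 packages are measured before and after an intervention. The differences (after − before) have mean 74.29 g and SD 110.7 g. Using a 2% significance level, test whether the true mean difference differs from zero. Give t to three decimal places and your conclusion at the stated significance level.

H0: μ_d = 0; H1: μ_d ≠ 0 (paired t-test on the differences, two-sided).
t = d̄/(s_d/√n) = 74.29/(110.7/√11) = 2.226
df = n − 1 = 10
Two-sided p-value ≈ 0.0502
Since p ≈ 0.0502 > α = 0.02, fail to reject H0; the evidence is not statistically significant.

t = 2.226; fail to reject H0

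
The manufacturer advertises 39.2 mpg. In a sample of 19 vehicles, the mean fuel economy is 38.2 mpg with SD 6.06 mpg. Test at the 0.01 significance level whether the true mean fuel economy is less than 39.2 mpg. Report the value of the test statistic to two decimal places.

-0.72

H0: μ = 39.2; H1: μ < 39.2 (one-sample t-test, left-tailed).
t = (x̄ − μ₀)/(s/√n) = (38.2 − 39.2)/(6.06/√19) = -0.72
df = n − 1 = 18
p-value = P(T ≤ -0.72) ≈ 0.2406
Since p ≈ 0.2406 > α = 0.01, fail to reject H0; the evidence is not statistically significant.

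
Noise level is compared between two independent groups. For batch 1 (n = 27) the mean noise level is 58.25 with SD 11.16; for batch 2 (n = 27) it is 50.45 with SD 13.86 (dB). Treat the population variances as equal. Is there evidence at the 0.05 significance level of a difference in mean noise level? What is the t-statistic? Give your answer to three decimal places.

2.278

Let group 1 = batch 1, group 2 = batch 2. H0: μ_1 = μ_2; H1: μ_1 ≠ μ_2 (two-sample pooled-variance t-test, two-sided).
s_p² = [(27−1)·11.16² + (27−1)·13.86²]/(27+27−2) = 158.323
t = (58.25 − 50.45)/√[158.323·(1/27 + 1/27)] = 2.278
df = n₁ + n₂ − 2 = 52
Two-sided p-value ≈ 0.0269
Since p ≈ 0.0269 < α = 0.05, reject H0; the data support H1.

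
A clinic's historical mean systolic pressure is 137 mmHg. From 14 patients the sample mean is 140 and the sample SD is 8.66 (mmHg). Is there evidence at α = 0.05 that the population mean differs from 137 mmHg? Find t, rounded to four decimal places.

H0: μ = 137; H1: μ ≠ 137 (one-sample t-test, two-sided).
t = (x̄ − μ₀)/(s/√n) = (140 − 137)/(8.66/√14) = 1.2962
df = n − 1 = 13
Two-sided p-value ≈ 0.2175
Since p ≈ 0.2175 > α = 0.05, fail to reject H0; the data do not provide sufficient evidence against H0.

1.2962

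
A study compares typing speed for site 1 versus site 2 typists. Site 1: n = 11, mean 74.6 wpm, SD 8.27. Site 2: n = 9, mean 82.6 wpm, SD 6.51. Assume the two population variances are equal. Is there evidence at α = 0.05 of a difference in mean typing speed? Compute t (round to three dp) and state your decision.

Let group 1 = site 1, group 2 = site 2. H0: μ_1 = μ_2; H1: μ_1 ≠ μ_2 (two-sample pooled-variance t-test, two-sided).
s_p² = [(11−1)·8.27² + (9−1)·6.51²]/(11+9−2) = 56.8317
t = (74.6 − 82.6)/√[56.8317·(1/11 + 1/9)] = -2.361
df = n₁ + n₂ − 2 = 18
Two-sided p-value ≈ 0.030
Since p ≈ 0.030 < α = 0.05, reject H0; the data support H1.

t = -2.361; reject H0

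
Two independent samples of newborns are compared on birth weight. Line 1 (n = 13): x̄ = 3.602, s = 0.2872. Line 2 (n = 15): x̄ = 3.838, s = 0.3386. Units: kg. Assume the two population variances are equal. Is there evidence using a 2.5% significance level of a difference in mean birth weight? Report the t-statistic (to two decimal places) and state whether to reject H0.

Let group 1 = line 1, group 2 = line 2. H0: μ_1 = μ_2; H1: μ_1 ≠ μ_2 (two-sample pooled-variance t-test, two-sided).
s_p² = [(13−1)·0.2872² + (15−1)·0.3386²]/(13+15−2) = 0.0998041
t = (3.602 − 3.838)/√[0.0998041·(1/13 + 1/15)] = -1.97
df = n₁ + n₂ − 2 = 26
Two-sided p-value ≈ 0.059
Since p ≈ 0.059 > α = 0.025, fail to reject H0; the evidence is not statistically significant.

t = -1.97; fail to reject H0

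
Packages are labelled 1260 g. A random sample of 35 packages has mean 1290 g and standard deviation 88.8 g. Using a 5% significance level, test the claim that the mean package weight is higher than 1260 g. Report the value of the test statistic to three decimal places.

1.999

H0: μ = 1260; H1: μ > 1260 (one-sample t-test, right-tailed).
t = (x̄ − μ₀)/(s/√n) = (1290 − 1260)/(88.8/√35) = 1.999
df = n − 1 = 34
p-value = P(T ≥ 1.999) ≈ 0.0268
Since p ≈ 0.0268 < α = 0.05, reject H0; the evidence is statistically significant.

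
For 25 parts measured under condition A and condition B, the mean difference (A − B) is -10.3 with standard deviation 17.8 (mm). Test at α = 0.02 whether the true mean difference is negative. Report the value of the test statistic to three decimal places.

H0: μ_d = 0; H1: μ_d < 0 (paired t-test on the differences, left-tailed).
t = d̄/(s_d/√n) = -10.3/(17.8/√25) = -2.893
df = n − 1 = 24
p-value = P(T ≤ -2.893) ≈ 0.0040
Since p ≈ 0.0040 < α = 0.02, reject H0; the evidence is statistically significant.

-2.893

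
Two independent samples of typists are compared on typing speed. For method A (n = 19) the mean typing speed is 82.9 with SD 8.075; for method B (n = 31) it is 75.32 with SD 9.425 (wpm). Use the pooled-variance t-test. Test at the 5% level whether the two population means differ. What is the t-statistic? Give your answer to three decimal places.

Let group 1 = method A, group 2 = method B. H0: μ_1 = μ_2; H1: μ_1 ≠ μ_2 (two-sample pooled-variance t-test, two-sided).
s_p² = [(19−1)·8.075² + (31−1)·9.425²]/(19+31−2) = 79.9712
t = (82.9 − 75.32)/√[79.9712·(1/19 + 1/31)] = 2.909
df = n₁ + n₂ − 2 = 48
Two-sided p-value ≈ 0.0055
Since p ≈ 0.0055 < α = 0.05, reject H0; the data support H1.

2.909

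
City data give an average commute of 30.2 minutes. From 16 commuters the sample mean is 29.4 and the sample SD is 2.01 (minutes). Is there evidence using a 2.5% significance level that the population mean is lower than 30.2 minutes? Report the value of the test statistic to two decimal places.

H0: μ = 30.2; H1: μ < 30.2 (one-sample t-test, left-tailed).
t = (x̄ − μ₀)/(s/√n) = (29.4 − 30.2)/(2.01/√16) = -1.59
df = n − 1 = 15
p-value = P(T ≤ -1.59) ≈ 0.0661
Since p ≈ 0.0661 > α = 0.025, fail to reject H0; the data do not provide sufficient evidence against H0.

-1.59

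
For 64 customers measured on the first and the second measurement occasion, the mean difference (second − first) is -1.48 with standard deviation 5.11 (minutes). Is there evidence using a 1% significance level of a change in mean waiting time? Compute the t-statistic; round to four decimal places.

-2.3170

H0: μ_d = 0; H1: μ_d ≠ 0 (paired t-test on the differences, two-sided).
t = d̄/(s_d/√n) = -1.48/(5.11/√64) = -2.3170
df = n − 1 = 63
Two-sided p-value ≈ 0.0238
Since p ≈ 0.0238 > α = 0.01, fail to reject H0; the data do not provide sufficient evidence against H0.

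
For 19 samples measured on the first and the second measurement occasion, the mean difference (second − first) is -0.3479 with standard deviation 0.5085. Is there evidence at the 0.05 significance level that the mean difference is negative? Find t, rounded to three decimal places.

H0: μ_d = 0; H1: μ_d < 0 (paired t-test on the differences, left-tailed).
t = d̄/(s_d/√n) = -0.3479/(0.5085/√19) = -2.982
df = n − 1 = 18
p-value = P(T ≤ -2.982) ≈ 0.004
Since p ≈ 0.004 < α = 0.05, reject H0; the evidence is statistically significant.

-2.982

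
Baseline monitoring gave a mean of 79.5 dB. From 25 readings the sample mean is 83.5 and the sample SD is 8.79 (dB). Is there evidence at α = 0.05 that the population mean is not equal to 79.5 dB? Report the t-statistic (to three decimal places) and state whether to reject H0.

H0: μ = 79.5; H1: μ ≠ 79.5 (one-sample t-test, two-sided).
t = (x̄ − μ₀)/(s/√n) = (83.5 − 79.5)/(8.79/√25) = 2.275
df = n − 1 = 24
Two-sided p-value ≈ 0.0321
Since p ≈ 0.0321 < α = 0.05, reject H0; the evidence is statistically significant.

t = 2.275; reject H0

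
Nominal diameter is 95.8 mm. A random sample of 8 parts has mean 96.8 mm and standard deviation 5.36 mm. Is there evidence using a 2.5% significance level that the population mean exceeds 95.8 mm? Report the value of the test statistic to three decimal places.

H0: μ = 95.8; H1: μ > 95.8 (one-sample t-test, right-tailed).
t = (x̄ − μ₀)/(s/√n) = (96.8 − 95.8)/(5.36/√8) = 0.528
df = n − 1 = 7
p-value = P(T ≥ 0.528) ≈ 0.307
Since p ≈ 0.307 > α = 0.025, fail to reject H0; the evidence is not statistically significant.

0.528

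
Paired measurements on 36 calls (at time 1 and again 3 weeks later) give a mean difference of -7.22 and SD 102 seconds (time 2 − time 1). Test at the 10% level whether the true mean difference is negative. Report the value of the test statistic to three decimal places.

-0.425

H0: μ_d = 0; H1: μ_d < 0 (paired t-test on the differences, left-tailed).
t = d̄/(s_d/√n) = -7.22/(102/√36) = -0.425
df = n − 1 = 35
p-value = P(T ≤ -0.425) ≈ 0.3368
Since p ≈ 0.3368 > α = 0.1, fail to reject H0; the data do not provide sufficient evidence against H0.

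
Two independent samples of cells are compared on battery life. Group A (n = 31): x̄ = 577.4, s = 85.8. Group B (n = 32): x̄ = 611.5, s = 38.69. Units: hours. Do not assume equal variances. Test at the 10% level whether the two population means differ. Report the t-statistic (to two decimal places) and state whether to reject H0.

t = -2.02; reject H0

Let group 1 = group A, group 2 = group B. H0: μ_1 = μ_2; H1: μ_1 ≠ μ_2 (Welch's two-sample t-test, two-sided).
t = (x̄_1 − x̄_2)/√(s_1²/n_1 + s_2²/n_2) = (577.4 − 611.5)/√(85.8²/31 + 38.69²/32) = -2.02
Welch–Satterthwaite df ≈ 41.43
Two-sided p-value ≈ 0.0496
Since p ≈ 0.0496 < α = 0.1, reject H0; the data support H1.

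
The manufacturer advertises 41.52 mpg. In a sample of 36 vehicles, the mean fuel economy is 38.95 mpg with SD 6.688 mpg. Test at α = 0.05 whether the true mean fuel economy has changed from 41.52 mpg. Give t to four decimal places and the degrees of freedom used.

H0: μ = 41.52; H1: μ ≠ 41.52 (one-sample t-test, two-sided).
t = (x̄ − μ₀)/(s/√n) = (38.95 − 41.52)/(6.688/√36) = -2.3056
df = n − 1 = 35
Two-sided p-value ≈ 0.0272
Since p ≈ 0.0272 < α = 0.05, reject H0; the data support H1.

t = -2.3056, df = 35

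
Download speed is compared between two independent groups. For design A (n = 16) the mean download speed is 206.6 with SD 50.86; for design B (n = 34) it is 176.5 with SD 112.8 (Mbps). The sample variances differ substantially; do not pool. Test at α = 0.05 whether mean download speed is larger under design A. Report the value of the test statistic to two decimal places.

Let group 1 = design A, group 2 = design B. H0: μ_1 = μ_2; H1: μ_1 > μ_2 (Welch's two-sample t-test, right-tailed).
t = (x̄_1 − x̄_2)/√(s_1²/n_1 + s_2²/n_2) = (206.6 − 176.5)/√(50.86²/16 + 112.8²/34) = 1.30
Welch–Satterthwaite df ≈ 47.97
p-value = P(T ≥ 1.30) ≈ 0.0999
Since p ≈ 0.0999 > α = 0.05, fail to reject H0; the data do not provide sufficient evidence against H0.

1.30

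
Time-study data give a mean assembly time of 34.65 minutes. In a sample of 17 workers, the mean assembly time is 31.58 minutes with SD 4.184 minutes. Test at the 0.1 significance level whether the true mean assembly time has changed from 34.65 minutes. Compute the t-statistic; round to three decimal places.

-3.025

H0: μ = 34.65; H1: μ ≠ 34.65 (one-sample t-test, two-sided).
t = (x̄ − μ₀)/(s/√n) = (31.58 − 34.65)/(4.184/√17) = -3.025
df = n − 1 = 16
Two-sided p-value ≈ 0.008
Since p ≈ 0.008 < α = 0.1, reject H0; the data support H1.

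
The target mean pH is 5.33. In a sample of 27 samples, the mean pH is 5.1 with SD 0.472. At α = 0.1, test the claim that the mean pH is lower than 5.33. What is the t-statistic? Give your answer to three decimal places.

-2.532

H0: μ = 5.33; H1: μ < 5.33 (one-sample t-test, left-tailed).
t = (x̄ − μ₀)/(s/√n) = (5.1 − 5.33)/(0.472/√27) = -2.532
df = n − 1 = 26
p-value = P(T ≤ -2.532) ≈ 0.0089
Since p ≈ 0.0089 < α = 0.1, reject H0; the evidence is statistically significant.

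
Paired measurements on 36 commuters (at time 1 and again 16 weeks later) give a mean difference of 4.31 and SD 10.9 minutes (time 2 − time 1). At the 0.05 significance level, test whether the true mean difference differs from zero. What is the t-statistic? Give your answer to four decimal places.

2.3725

H0: μ_d = 0; H1: μ_d ≠ 0 (paired t-test on the differences, two-sided).
t = d̄/(s_d/√n) = 4.31/(10.9/√36) = 2.3725
df = n − 1 = 35
Two-sided p-value ≈ 0.023
Since p ≈ 0.023 < α = 0.05, reject H0; the data support H1.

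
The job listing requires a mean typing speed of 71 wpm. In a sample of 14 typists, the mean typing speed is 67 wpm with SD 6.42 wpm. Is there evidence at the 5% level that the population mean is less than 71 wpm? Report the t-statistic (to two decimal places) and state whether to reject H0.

t = -2.33; reject H0

H0: μ = 71; H1: μ < 71 (one-sample t-test, left-tailed).
t = (x̄ − μ₀)/(s/√n) = (67 − 71)/(6.42/√14) = -2.33
df = n − 1 = 13
p-value = P(T ≤ -2.33) ≈ 0.018
Since p ≈ 0.018 < α = 0.05, reject H0; the data support H1.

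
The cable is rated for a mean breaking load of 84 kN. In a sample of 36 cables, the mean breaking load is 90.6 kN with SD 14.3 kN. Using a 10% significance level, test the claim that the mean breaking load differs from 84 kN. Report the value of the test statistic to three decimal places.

H0: μ = 84; H1: μ ≠ 84 (one-sample t-test, two-sided).
t = (x̄ − μ₀)/(s/√n) = (90.6 − 84)/(14.3/√36) = 2.769
df = n − 1 = 35
Two-sided p-value ≈ 0.009
Since p ≈ 0.009 < α = 0.1, reject H0; the evidence is statistically significant.

2.769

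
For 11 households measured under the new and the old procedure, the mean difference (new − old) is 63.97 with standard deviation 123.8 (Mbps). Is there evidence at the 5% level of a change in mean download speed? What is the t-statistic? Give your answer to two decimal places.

H0: μ_d = 0; H1: μ_d ≠ 0 (paired t-test on the differences, two-sided).
t = d̄/(s_d/√n) = 63.97/(123.8/√11) = 1.71
df = n − 1 = 10
Two-sided p-value ≈ 0.1173
Since p ≈ 0.1173 > α = 0.05, fail to reject H0; the evidence is not statistically significant.

1.71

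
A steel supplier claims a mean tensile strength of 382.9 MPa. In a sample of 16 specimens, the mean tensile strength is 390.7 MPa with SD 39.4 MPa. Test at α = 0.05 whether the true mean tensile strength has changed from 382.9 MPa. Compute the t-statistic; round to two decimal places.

0.79

H0: μ = 382.9; H1: μ ≠ 382.9 (one-sample t-test, two-sided).
t = (x̄ − μ₀)/(s/√n) = (390.7 − 382.9)/(39.4/√16) = 0.79
df = n − 1 = 15
Two-sided p-value ≈ 0.441
Since p ≈ 0.441 > α = 0.05, fail to reject H0; the evidence is not statistically significant.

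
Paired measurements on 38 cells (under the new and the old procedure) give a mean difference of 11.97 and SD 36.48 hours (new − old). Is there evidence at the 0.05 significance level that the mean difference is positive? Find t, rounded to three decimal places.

H0: μ_d = 0; H1: μ_d > 0 (paired t-test on the differences, right-tailed).
t = d̄/(s_d/√n) = 11.97/(36.48/√38) = 2.023
df = n − 1 = 37
p-value = P(T ≥ 2.023) ≈ 0.025
Since p ≈ 0.025 < α = 0.05, reject H0; the evidence is statistically significant.

2.023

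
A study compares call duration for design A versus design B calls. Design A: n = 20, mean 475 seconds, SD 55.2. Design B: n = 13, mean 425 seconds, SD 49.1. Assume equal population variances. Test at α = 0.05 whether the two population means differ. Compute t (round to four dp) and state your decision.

Let group 1 = design A, group 2 = design B. H0: μ_1 = μ_2; H1: μ_1 ≠ μ_2 (two-sample pooled-variance t-test, two-sided).
s_p² = [(20−1)·55.2² + (13−1)·49.1²]/(20+13−2) = 2800.76
t = (475 − 425)/√[2800.76·(1/20 + 1/13)] = 2.6519
df = n₁ + n₂ − 2 = 31
Two-sided p-value ≈ 0.0125
Since p ≈ 0.0125 < α = 0.05, reject H0; the data support H1.

t = 2.6519; reject H0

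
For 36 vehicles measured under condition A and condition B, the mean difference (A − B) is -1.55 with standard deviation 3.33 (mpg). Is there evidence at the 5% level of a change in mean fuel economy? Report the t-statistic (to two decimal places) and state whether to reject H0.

H0: μ_d = 0; H1: μ_d ≠ 0 (paired t-test on the differences, two-sided).
t = d̄/(s_d/√n) = -1.55/(3.33/√36) = -2.79
df = n − 1 = 35
Two-sided p-value ≈ 0.008
Since p ≈ 0.008 < α = 0.05, reject H0; the evidence is statistically significant.

t = -2.79; reject H0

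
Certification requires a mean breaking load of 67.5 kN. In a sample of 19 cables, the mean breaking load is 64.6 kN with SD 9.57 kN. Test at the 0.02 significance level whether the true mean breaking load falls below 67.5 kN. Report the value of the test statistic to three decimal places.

H0: μ = 67.5; H1: μ < 67.5 (one-sample t-test, left-tailed).
t = (x̄ − μ₀)/(s/√n) = (64.6 − 67.5)/(9.57/√19) = -1.321
df = n − 1 = 18
p-value = P(T ≤ -1.321) ≈ 0.102
Since p ≈ 0.102 > α = 0.02, fail to reject H0; the evidence is not statistically significant.

-1.321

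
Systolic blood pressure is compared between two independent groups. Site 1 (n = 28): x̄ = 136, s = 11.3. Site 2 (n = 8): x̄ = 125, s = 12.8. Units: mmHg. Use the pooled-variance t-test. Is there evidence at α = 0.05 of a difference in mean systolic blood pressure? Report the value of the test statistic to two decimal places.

2.36

Let group 1 = site 1, group 2 = site 2. H0: μ_1 = μ_2; H1: μ_1 ≠ μ_2 (two-sample pooled-variance t-test, two-sided).
s_p² = [(28−1)·11.3² + (8−1)·12.8²]/(28+8−2) = 135.133
t = (136 − 125)/√[135.133·(1/28 + 1/8)] = 2.36
df = n₁ + n₂ − 2 = 34
Two-sided p-value ≈ 0.024
Since p ≈ 0.024 < α = 0.05, reject H0; the evidence is statistically significant.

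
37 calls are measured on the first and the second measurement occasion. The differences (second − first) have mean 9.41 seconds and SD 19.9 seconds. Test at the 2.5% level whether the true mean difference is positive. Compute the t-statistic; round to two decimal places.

2.88

H0: μ_d = 0; H1: μ_d > 0 (paired t-test on the differences, right-tailed).
t = d̄/(s_d/√n) = 9.41/(19.9/√37) = 2.88
df = n − 1 = 36
p-value = P(T ≥ 2.88) ≈ 0.003
Since p ≈ 0.003 < α = 0.025, reject H0; the data support H1.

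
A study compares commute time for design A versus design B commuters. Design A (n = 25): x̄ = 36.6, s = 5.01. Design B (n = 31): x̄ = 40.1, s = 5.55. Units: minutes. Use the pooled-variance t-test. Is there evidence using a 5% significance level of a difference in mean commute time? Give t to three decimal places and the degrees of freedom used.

t = -2.449, df = 54

Let group 1 = design A, group 2 = design B. H0: μ_1 = μ_2; H1: μ_1 ≠ μ_2 (two-sample pooled-variance t-test, two-sided).
s_p² = [(25−1)·5.01² + (31−1)·5.55²]/(25+31−2) = 28.2681
t = (36.6 − 40.1)/√[28.2681·(1/25 + 1/31)] = -2.449
df = n₁ + n₂ − 2 = 54
Two-sided p-value ≈ 0.0176
Since p ≈ 0.0176 < α = 0.05, reject H0; the data support H1.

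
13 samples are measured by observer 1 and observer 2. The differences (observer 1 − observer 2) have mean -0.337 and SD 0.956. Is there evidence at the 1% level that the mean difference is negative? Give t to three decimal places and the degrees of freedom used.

H0: μ_d = 0; H1: μ_d < 0 (paired t-test on the differences, left-tailed).
t = d̄/(s_d/√n) = -0.337/(0.956/√13) = -1.271
df = n − 1 = 12
p-value = P(T ≤ -1.271) ≈ 0.114
Since p ≈ 0.114 > α = 0.01, fail to reject H0; the data do not provide sufficient evidence against H0.

t = -1.271, df = 12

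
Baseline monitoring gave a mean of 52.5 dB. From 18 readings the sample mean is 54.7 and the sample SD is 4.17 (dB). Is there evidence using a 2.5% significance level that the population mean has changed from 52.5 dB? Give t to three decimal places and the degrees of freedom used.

t = 2.238, df = 17

H0: μ = 52.5; H1: μ ≠ 52.5 (one-sample t-test, two-sided).
t = (x̄ − μ₀)/(s/√n) = (54.7 − 52.5)/(4.17/√18) = 2.238
df = n − 1 = 17
Two-sided p-value ≈ 0.039
Since p ≈ 0.039 > α = 0.025, fail to reject H0; the evidence is not statistically significant.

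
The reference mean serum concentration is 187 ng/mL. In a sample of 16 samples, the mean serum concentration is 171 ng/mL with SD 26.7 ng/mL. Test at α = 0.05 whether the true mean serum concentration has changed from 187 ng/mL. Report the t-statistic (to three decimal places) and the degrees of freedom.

H0: μ = 187; H1: μ ≠ 187 (one-sample t-test, two-sided).
t = (x̄ − μ₀)/(s/√n) = (171 − 187)/(26.7/√16) = -2.397
df = n − 1 = 15
Two-sided p-value ≈ 0.030
Since p ≈ 0.030 < α = 0.05, reject H0; the evidence is statistically significant.

t = -2.397, df = 15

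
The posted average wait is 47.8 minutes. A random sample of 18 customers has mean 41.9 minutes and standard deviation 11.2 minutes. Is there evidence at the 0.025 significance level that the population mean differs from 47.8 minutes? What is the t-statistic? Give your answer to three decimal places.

-2.235

H0: μ = 47.8; H1: μ ≠ 47.8 (one-sample t-test, two-sided).
t = (x̄ − μ₀)/(s/√n) = (41.9 − 47.8)/(11.2/√18) = -2.235
df = n − 1 = 17
Two-sided p-value ≈ 0.039
Since p ≈ 0.039 > α = 0.025, fail to reject H0; the data do not provide sufficient evidence against H0.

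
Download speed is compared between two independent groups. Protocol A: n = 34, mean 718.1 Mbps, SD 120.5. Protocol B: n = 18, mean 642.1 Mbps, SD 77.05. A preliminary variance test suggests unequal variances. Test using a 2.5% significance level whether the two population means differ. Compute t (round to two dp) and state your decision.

t = 2.76; reject H0

Let group 1 = protocol A, group 2 = protocol B. H0: μ_1 = μ_2; H1: μ_1 ≠ μ_2 (Welch's two-sample t-test, two-sided).
t = (x̄_1 − x̄_2)/√(s_1²/n_1 + s_2²/n_2) = (718.1 − 642.1)/√(120.5²/34 + 77.05²/18) = 2.76
Welch–Satterthwaite df ≈ 48.04
Two-sided p-value ≈ 0.0081
Since p ≈ 0.0081 < α = 0.025, reject H0; the evidence is statistically significant.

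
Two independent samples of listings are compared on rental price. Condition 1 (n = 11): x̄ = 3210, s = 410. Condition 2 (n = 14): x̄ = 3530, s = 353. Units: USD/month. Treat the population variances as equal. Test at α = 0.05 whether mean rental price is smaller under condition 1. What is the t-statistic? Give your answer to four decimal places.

Let group 1 = condition 1, group 2 = condition 2. H0: μ_1 = μ_2; H1: μ_1 < μ_2 (two-sample pooled-variance t-test, left-tailed).
s_p² = [(11−1)·410² + (14−1)·353²]/(11+14−2) = 143518
t = (3210 − 3530)/√[143518·(1/11 + 1/14)] = -2.0965
df = n₁ + n₂ − 2 = 23
p-value = P(T ≤ -2.0965) ≈ 0.0236
Since p ≈ 0.0236 < α = 0.05, reject H0; the data support H1.

-2.0965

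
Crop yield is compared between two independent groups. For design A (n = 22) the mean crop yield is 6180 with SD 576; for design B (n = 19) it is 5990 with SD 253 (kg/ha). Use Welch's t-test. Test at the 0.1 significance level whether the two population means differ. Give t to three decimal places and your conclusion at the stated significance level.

Let group 1 = design A, group 2 = design B. H0: μ_1 = μ_2; H1: μ_1 ≠ μ_2 (Welch's two-sample t-test, two-sided).
t = (x̄_1 − x̄_2)/√(s_1²/n_1 + s_2²/n_2) = (6180 − 5990)/√(576²/22 + 253²/19) = 1.399
Welch–Satterthwaite df ≈ 29.70
Two-sided p-value ≈ 0.172
Since p ≈ 0.172 > α = 0.1, fail to reject H0; the evidence is not statistically significant.

t = 1.399; fail to reject H0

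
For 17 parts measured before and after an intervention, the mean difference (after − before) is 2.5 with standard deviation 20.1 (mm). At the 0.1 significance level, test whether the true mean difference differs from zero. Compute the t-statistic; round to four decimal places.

0.5128

H0: μ_d = 0; H1: μ_d ≠ 0 (paired t-test on the differences, two-sided).
t = d̄/(s_d/√n) = 2.5/(20.1/√17) = 0.5128
df = n − 1 = 16
Two-sided p-value ≈ 0.615
Since p ≈ 0.615 > α = 0.1, fail to reject H0; the evidence is not statistically significant.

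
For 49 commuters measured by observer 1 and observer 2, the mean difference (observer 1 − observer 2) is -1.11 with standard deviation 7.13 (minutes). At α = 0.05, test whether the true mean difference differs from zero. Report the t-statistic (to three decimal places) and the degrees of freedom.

H0: μ_d = 0; H1: μ_d ≠ 0 (paired t-test on the differences, two-sided).
t = d̄/(s_d/√n) = -1.11/(7.13/√49) = -1.090
df = n − 1 = 48
Two-sided p-value ≈ 0.2813
Since p ≈ 0.2813 > α = 0.05, fail to reject H0; the data do not provide sufficient evidence against H0.

t = -1.090, df = 48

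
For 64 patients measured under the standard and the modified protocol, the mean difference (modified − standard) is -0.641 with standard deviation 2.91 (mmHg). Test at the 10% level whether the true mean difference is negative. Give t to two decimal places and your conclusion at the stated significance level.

t = -1.76; reject H0

H0: μ_d = 0; H1: μ_d < 0 (paired t-test on the differences, left-tailed).
t = d̄/(s_d/√n) = -0.641/(2.91/√64) = -1.76
df = n − 1 = 63
p-value = P(T ≤ -1.76) ≈ 0.0414
Since p ≈ 0.0414 < α = 0.1, reject H0; the data support H1.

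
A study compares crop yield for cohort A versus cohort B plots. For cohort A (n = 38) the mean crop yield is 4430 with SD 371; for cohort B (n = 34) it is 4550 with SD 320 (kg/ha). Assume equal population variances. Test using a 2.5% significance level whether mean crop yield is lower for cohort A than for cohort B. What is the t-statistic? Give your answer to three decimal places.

-1.461

Let group 1 = cohort A, group 2 = cohort B. H0: μ_1 = μ_2; H1: μ_1 < μ_2 (two-sample pooled-variance t-test, left-tailed).
s_p² = [(38−1)·371² + (34−1)·320²]/(38+34−2) = 121027
t = (4430 − 4550)/√[121027·(1/38 + 1/34)] = -1.461
df = n₁ + n₂ − 2 = 70
p-value = P(T ≤ -1.461) ≈ 0.0742
Since p ≈ 0.0742 > α = 0.025, fail to reject H0; the evidence is not statistically significant.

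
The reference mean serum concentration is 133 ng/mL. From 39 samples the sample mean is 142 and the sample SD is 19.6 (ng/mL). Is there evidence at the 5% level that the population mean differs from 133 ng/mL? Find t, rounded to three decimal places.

2.868

H0: μ = 133; H1: μ ≠ 133 (one-sample t-test, two-sided).
t = (x̄ − μ₀)/(s/√n) = (142 − 133)/(19.6/√39) = 2.868
df = n − 1 = 38
Two-sided p-value ≈ 0.007
Since p ≈ 0.007 < α = 0.05, reject H0; the data support H1.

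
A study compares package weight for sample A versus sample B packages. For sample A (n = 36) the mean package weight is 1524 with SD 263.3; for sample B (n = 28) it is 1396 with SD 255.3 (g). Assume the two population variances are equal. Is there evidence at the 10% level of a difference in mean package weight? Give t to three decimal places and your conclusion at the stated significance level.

Let group 1 = sample A, group 2 = sample B. H0: μ_1 = μ_2; H1: μ_1 ≠ μ_2 (two-sample pooled-variance t-test, two-sided).
s_p² = [(36−1)·263.3² + (28−1)·255.3²]/(36+28−2) = 67520.2
t = (1524 − 1396)/√[67520.2·(1/36 + 1/28)] = 1.955
df = n₁ + n₂ − 2 = 62
Two-sided p-value ≈ 0.055
Since p ≈ 0.055 < α = 0.1, reject H0; the data support H1.

t = 1.955; reject H0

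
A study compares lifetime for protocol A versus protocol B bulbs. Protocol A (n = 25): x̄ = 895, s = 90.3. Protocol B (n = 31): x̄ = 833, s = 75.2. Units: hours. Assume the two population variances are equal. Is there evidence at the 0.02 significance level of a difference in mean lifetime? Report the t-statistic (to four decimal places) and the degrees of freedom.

t = 2.8041, df = 54

Let group 1 = protocol A, group 2 = protocol B. H0: μ_1 = μ_2; H1: μ_1 ≠ μ_2 (two-sample pooled-variance t-test, two-sided).
s_p² = [(25−1)·90.3² + (31−1)·75.2²]/(25+31−2) = 6765.73
t = (895 − 833)/√[6765.73·(1/25 + 1/31)] = 2.8041
df = n₁ + n₂ − 2 = 54
Two-sided p-value ≈ 0.0070
Since p ≈ 0.0070 < α = 0.02, reject H0; the evidence is statistically significant.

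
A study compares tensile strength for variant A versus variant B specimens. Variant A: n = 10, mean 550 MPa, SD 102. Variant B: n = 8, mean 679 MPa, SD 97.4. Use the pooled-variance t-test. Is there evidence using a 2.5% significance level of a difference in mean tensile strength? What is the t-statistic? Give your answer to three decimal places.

-2.719

Let group 1 = variant A, group 2 = variant B. H0: μ_1 = μ_2; H1: μ_1 ≠ μ_2 (two-sample pooled-variance t-test, two-sided).
s_p² = [(10−1)·102² + (8−1)·97.4²]/(10+8−2) = 10002.7
t = (550 − 679)/√[10002.7·(1/10 + 1/8)] = -2.719
df = n₁ + n₂ − 2 = 16
Two-sided p-value ≈ 0.0152
Since p ≈ 0.0152 < α = 0.025, reject H0; the evidence is statistically significant.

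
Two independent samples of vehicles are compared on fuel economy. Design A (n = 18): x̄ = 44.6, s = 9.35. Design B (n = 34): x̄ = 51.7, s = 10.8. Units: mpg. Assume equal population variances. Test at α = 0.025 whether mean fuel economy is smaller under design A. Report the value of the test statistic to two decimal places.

-2.36

Let group 1 = design A, group 2 = design B. H0: μ_1 = μ_2; H1: μ_1 < μ_2 (two-sample pooled-variance t-test, left-tailed).
s_p² = [(18−1)·9.35² + (34−1)·10.8²]/(18+34−2) = 106.706
t = (44.6 − 51.7)/√[106.706·(1/18 + 1/34)] = -2.36
df = n₁ + n₂ − 2 = 50
p-value = P(T ≤ -2.36) ≈ 0.011
Since p ≈ 0.011 < α = 0.025, reject H0; the data support H1.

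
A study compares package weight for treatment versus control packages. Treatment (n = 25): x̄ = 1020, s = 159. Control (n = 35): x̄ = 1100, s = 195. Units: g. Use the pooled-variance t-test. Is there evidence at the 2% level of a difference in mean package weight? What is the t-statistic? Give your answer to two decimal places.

-1.69

Let group 1 = treatment, group 2 = control. H0: μ_1 = μ_2; H1: μ_1 ≠ μ_2 (two-sample pooled-variance t-test, two-sided).
s_p² = [(25−1)·159² + (35−1)·195²]/(25+35−2) = 32751.6
t = (1020 − 1100)/√[32751.6·(1/25 + 1/35)] = -1.69
df = n₁ + n₂ − 2 = 58
Two-sided p-value ≈ 0.097
Since p ≈ 0.097 > α = 0.02, fail to reject H0; the data do not provide sufficient evidence against H0.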